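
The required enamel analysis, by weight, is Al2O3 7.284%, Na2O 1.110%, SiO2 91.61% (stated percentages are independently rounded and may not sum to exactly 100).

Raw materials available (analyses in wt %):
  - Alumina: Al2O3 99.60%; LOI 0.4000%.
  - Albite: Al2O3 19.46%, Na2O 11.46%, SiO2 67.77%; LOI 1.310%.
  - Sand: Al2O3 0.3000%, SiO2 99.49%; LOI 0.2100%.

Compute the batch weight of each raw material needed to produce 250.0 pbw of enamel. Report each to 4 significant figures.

Batch per 250.0 pbw enamel:
  Alumina: 12.91 pbw
  Albite: 24.21 pbw
  Sand: 213.7 pbw
Total batch = 250.8 pbw; LOI loss = 0.8176 pbw; yield = 99.67%

Each numeric step holds exact precision throughout; values along the way are shown, with 4-significant-digit rounding, alongside each step; a single rounding completes each reported value. Derived quantities, including LOI, net glass mass, totals, yield, three oxide percentages, are re-derived starting from the weights for 250.0 pbw of glass at full float precision, as given in either problem or answer.
The oxide mass targets at 250.0 pbw enamel:
  Al2O3: 7.284% × 250.0 = 18.21 pbw
  Na2O: 1.110% × 250.0 = 2.775 pbw
  SiO2: 91.61% × 250.0 = 229.0 pbw
Mass-balance tally per oxide from the weights as reported, under the basis named above (target by target, the sums agree up to rounding of the answer):
  Al2O3: 12.91·0.9960 + 24.21·0.1946 + 213.7·0.003000 = 18.21 pbw (target 18.21 pbw)
  Na2O: 24.21·0.1146 = 2.774 pbw (target 2.775 pbw)
  SiO2: 24.21·0.6777 + 213.7·0.9949 = 229.0 pbw (target 229.0 pbw)
Glass-mass sanity pass: net batch after ignition = 250.0 pbw (per-oxide target masses sum to 250.0 pbw; versus the stated basis of 250.0 pbw — any gap is answer rounding).
Total batch = Σ batch = 250.8 pbw; loss to ignition Σ batch·LOI = 0.8176 pbw; the yield ratio, glass ÷ batch: 99.67%.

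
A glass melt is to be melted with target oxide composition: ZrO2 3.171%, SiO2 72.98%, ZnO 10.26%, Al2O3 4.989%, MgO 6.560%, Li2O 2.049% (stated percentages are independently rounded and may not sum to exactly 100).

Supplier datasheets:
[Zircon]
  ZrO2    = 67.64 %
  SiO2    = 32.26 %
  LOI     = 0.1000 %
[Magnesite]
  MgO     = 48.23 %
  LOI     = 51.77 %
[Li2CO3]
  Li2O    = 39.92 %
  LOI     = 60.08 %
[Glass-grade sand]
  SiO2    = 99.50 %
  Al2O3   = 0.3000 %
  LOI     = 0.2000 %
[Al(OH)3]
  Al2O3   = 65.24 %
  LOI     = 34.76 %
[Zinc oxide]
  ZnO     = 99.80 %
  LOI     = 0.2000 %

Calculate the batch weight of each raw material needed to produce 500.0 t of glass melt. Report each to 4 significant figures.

The whole derivation runs at full float precision in every operation. Mid-chain values are shown (rounded to four significant figures) in the printout; each reported figure is rounded just once; derived quantities are re-derived using the weight values per 500.0 t of glass in full float precision (yield, LOI, the totals, net glass mass, six oxide percentages), precisely as stated by the question or the answer.
Oxide mass targets, per 500.0 t glass melt:
  ZrO2: 3.171% × 500.0 = 15.86 t
  SiO2: 72.98% × 500.0 = 364.9 t
  ZnO: 10.26% × 500.0 = 51.30 t
  Al2O3: 4.989% × 500.0 = 24.94 t
  MgO: 6.560% × 500.0 = 32.80 t
  Li2O: 2.049% × 500.0 = 10.24 t
Mass-balance tally per oxide working from each reported weight, on the stated basis (sums match the target masses within answer rounding):
  ZrO2: 23.44·0.6764 = 15.85 t (target 15.86 t)
  SiO2: 23.44·0.3226 + 359.1·0.9950 = 364.9 t (target 364.9 t)
  ZnO: 51.40·0.9980 = 51.30 t (target 51.30 t)
  Al2O3: 359.1·0.003000 + 36.58·0.6524 = 24.94 t (target 24.94 t)
  MgO: 68.01·0.4823 = 32.80 t (target 32.80 t)
  Li2O: 25.66·0.3992 = 10.24 t (target 10.24 t)
Glass-mass sanity pass: the batch minus its LOI: 500.0 t (the targets, summed, come to 500.0 t; versus the stated basis of 500.0 t — deltas are rounding alone).
Batch total: Σ batch = 564.2 t; LOI removed, Σ of batch·LOI: 64.18 t; yield: glass divided by total = 88.62%.

Batch per 500.0 t glass melt:
  Zircon: 23.44 t
  Magnesite: 68.01 t
  Li2CO3: 25.66 t
  Glass-grade sand: 359.1 t
  Al(OH)3: 36.58 t
  Zinc oxide: 51.40 t
Total batch = 564.2 t; LOI loss = 64.18 t; yield = 88.62%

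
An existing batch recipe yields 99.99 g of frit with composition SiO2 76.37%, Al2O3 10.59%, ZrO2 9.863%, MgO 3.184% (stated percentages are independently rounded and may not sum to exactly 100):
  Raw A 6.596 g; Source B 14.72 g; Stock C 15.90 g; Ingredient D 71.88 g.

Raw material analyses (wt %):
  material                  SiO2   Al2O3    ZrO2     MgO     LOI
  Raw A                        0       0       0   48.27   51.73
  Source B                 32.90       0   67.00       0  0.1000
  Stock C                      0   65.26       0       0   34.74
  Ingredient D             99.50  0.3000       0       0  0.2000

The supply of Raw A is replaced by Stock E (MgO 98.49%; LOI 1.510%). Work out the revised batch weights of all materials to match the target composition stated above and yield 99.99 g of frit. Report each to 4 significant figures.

Revised batch per 99.99 g frit:
  Stock E: 3.232 g
  Source B: 14.72 g
  Stock C: 15.90 g
  Ingredient D: 71.88 g
Total batch = 105.7 g; LOI loss = 5.731 g

The whole derivation maintains full precision through every step — in-progress results are displayed, with 4-significant-figure rounding, in the working. Exactly one rounding is applied to each reported result — all derived quantities (the totals, four oxide percentages, net glass mass, yield, LOI) are rebuilt at full precision starting from the weights for 99.99 g of glass as quoted within the question or the answer.
Oxide mass targets, per 99.99 g frit:
  SiO2: 76.37% × 99.99 = 76.36 g
  Al2O3: 10.59% × 99.99 = 10.59 g
  ZrO2: 9.863% × 99.99 = 9.862 g
  MgO: 3.184% × 99.99 = 3.184 g
Sums-versus-targets review using the reported weights, versus the basis set out (target by target, the sums agree up to rounding of the answer):
  SiO2: 14.72·0.3290 + 71.88·0.9950 = 76.36 g (target 76.36 g)
  Al2O3: 15.90·0.6526 + 71.88·0.003000 = 10.59 g (target 10.59 g)
  ZrO2: 14.72·0.6700 = 9.862 g (target 9.862 g)
  MgO: 3.232·0.9849 = 3.183 g (target 3.184 g)
Glass-mass closure: the batch minus its LOI: 100.0 g (summing oxide targets gives 100.0 g; the stated basis being 99.99 g — gaps are rounding artifacts).
Whole-batch sum: Σ batch = 105.7 g; Σ batch·LOI gives LOI loss = 5.731 g; yield, glass over the total, = 94.58%.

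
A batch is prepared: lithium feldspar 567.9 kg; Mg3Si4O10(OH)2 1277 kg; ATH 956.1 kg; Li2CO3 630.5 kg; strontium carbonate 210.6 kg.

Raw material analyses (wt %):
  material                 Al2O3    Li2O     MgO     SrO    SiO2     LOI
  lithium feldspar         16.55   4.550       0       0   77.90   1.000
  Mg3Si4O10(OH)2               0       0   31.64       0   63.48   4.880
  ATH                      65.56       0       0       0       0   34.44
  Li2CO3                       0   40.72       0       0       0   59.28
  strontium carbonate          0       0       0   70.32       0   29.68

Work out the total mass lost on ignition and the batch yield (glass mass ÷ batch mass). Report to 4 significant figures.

The intermediate values are displayed with 4-significant-digit rounding on the page — the working math runs at exact precision in every operation; each reported result takes just one rounding — all derived quantities are recomputed from the weighed amounts for 2809 kg of glass in full precision (totals, glass mass, ignition loss, the five compositions, yield) as they appear in either problem or answer.
Material-by-material LOI:
  lithium feldspar: 567.9 × 0.01000 = 5.679 kg
  Mg3Si4O10(OH)2: 1277 × 0.04880 = 62.32 kg
  ATH: 956.1 × 0.3444 = 329.3 kg
  Li2CO3: 630.5 × 0.5928 = 373.8 kg
  strontium carbonate: 210.6 × 0.2968 = 62.51 kg
Total LOI = 833.5 kg
Glass = batch − LOI = 3642 − 833.5 = 2809 kg

LOI loss = 833.5 kg; glass = 2809 kg; yield = 77.11%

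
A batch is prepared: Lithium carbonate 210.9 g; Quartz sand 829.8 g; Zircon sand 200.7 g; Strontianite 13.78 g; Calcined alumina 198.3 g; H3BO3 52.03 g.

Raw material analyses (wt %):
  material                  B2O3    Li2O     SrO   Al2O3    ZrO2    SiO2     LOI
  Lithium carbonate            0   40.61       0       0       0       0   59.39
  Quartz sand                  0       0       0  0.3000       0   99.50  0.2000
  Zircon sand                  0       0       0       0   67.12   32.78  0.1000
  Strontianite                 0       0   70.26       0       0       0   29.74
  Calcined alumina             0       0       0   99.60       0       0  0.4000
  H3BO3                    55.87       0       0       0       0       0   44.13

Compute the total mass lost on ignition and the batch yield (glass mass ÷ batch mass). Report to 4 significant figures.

In-progress results are printed rounded off to 4 significant figures at each printed step; every computation holds full precision through the solve. A single rounding completes each reported value. Derived quantities are re-derived at full float precision (net glass mass, yield, totals, ignition loss, six oxide percentages) from the batch weights per 1351 g of glass precisely as stated by either problem or answer.
Material-by-material LOI:
  Lithium carbonate: 210.9 × 0.5939 = 125.3 g
  Quartz sand: 829.8 × 0.002000 = 1.660 g
  Zircon sand: 200.7 × 0.001000 = 0.2007 g
  Strontianite: 13.78 × 0.2974 = 4.098 g
  Calcined alumina: 198.3 × 0.004000 = 0.7932 g
  H3BO3: 52.03 × 0.4413 = 22.96 g
Total LOI = 155.0 g
Glass = batch − LOI = 1506 − 155.0 = 1351 g

LOI loss = 155.0 g; glass = 1351 g; yield = 89.71%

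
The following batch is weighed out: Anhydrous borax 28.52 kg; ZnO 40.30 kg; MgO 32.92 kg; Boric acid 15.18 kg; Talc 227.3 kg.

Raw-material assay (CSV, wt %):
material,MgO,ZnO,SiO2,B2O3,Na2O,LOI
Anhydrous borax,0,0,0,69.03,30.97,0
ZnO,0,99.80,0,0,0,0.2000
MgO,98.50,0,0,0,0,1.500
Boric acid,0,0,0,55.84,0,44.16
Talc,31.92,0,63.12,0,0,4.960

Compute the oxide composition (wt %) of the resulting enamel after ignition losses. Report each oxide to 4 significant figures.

Glass mass = 325.7 kg (batch 344.2 − LOI 18.55).
Composition: MgO 32.24%, ZnO 12.35%, SiO2 44.05%, B2O3 8.648%, Na2O 2.712%

All arithmetic maintains full precision end to end — values along the way are shown (rounded to four significant digits) in the working — exactly one rounding lands on every reported value. Derived quantities, including yield, net glass mass, ignition loss, five oxide percentages, the totals, are rebuilt starting from the weights for 325.7 kg of glass at exact precision exactly as shown in question or answer.
Per-oxide mass from batch:
  MgO: 32.92·0.9850 + 227.3·0.3192 = 105.0 kg
  ZnO: 40.30·0.9980 = 40.22 kg
  SiO2: 227.3·0.6312 = 143.5 kg
  B2O3: 28.52·0.6903 + 15.18·0.5584 = 28.16 kg
  Na2O: 28.52·0.3097 = 8.833 kg
LOI: 40.30·0.002000 + 32.92·0.01500 + 15.18·0.4416 + 227.3·0.04960 = 18.55 kg
Net of LOI, the glass mass = 344.2 − 18.55 = 325.7 kg (equal to the oxide-mass sum)
wt %: oxide over glass, times 100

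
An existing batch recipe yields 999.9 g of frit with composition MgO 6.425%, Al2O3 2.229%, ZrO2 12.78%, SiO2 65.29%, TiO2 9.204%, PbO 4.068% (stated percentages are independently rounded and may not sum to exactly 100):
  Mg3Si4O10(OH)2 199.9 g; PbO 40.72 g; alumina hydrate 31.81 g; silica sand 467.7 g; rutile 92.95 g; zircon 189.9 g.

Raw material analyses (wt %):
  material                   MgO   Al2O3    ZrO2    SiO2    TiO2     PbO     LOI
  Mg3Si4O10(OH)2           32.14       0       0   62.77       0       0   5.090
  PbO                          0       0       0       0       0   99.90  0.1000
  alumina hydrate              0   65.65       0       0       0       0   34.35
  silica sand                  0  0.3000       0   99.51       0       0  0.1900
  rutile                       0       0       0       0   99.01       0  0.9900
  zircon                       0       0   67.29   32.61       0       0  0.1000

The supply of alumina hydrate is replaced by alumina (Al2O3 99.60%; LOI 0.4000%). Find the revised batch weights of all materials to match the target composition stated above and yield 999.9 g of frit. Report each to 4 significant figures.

Every computation runs at full precision from start to finish; mid-chain values appear rounded off to 4 significant digits in the printout — every reported value is rounded once only — derived quantities are rebuilt in full precision (totals, ignition loss, the yield, glass mass, the six compositions) starting from the weights on 999.9 g of glass exactly as printed in question or answer.
Oxide-by-oxide targets in 999.9 g frit:
  MgO: 6.425% × 999.9 = 64.24 g
  Al2O3: 2.229% × 999.9 = 22.29 g
  ZrO2: 12.78% × 999.9 = 127.8 g
  SiO2: 65.29% × 999.9 = 652.8 g
  TiO2: 9.204% × 999.9 = 92.03 g
  PbO: 4.068% × 999.9 = 40.68 g
Balance tally, oxide-wise, from the weights as reported, per the basis as stated (summed amounts equal target values net of answer rounding effects):
  MgO: 199.9·0.3214 = 64.25 g (target 64.24 g)
  Al2O3: 20.97·0.9960 + 467.7·0.003000 = 22.29 g (target 22.29 g)
  ZrO2: 189.9·0.6729 = 127.8 g (target 127.8 g)
  SiO2: 199.9·0.6277 + 467.7·0.9951 + 189.9·0.3261 = 652.8 g (target 652.8 g)
  TiO2: 92.95·0.9901 = 92.03 g (target 92.03 g)
  PbO: 40.72·0.9990 = 40.68 g (target 40.68 g)
Auditing the glass mass value: net batch after ignition = 999.8 g (the targets, summed, come to 999.9 g; against the stated basis, 999.9 g — rounding explains the deltas).
Whole-batch sum: Σ batch = 1012 g; LOI loss = Σ batch·LOI = 12.30 g; yield = glass ÷ total batch = 98.78%.

Revised batch per 999.9 g frit:
  Mg3Si4O10(OH)2: 199.9 g
  PbO: 40.72 g
  alumina: 20.97 g
  silica sand: 467.7 g
  rutile: 92.95 g
  zircon: 189.9 g
Total batch = 1012 g; LOI loss = 12.30 g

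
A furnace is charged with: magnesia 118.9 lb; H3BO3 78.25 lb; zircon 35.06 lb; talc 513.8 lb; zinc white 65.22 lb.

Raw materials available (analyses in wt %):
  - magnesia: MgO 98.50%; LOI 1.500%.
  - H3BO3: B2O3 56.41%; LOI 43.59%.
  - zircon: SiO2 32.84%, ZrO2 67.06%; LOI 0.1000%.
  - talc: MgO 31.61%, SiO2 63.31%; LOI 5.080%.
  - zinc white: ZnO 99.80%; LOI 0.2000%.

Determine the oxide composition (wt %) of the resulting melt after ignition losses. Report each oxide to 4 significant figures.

Glass mass = 749.1 lb (batch 811.2 − LOI 62.16).
Composition: MgO 37.32%, B2O3 5.893%, SiO2 44.96%, ZnO 8.689%, ZrO2 3.139%

In-progress results appear (rounded to four significant digits) when written out; all internal work holds full float precision end to end. Each reported result takes just one rounding; derived quantities are rebuilt in full float precision (totals, LOI, five oxide percentages, the yield, glass mass) from the weighed amounts for 749.1 lb of glass, as quoted within problem or answer.
What the batch supplies per oxide:
  MgO: 118.9·0.9850 + 513.8·0.3161 = 279.5 lb
  B2O3: 78.25·0.5641 = 44.14 lb
  SiO2: 35.06·0.3284 + 513.8·0.6331 = 336.8 lb
  ZnO: 65.22·0.9980 = 65.09 lb
  ZrO2: 35.06·0.6706 = 23.51 lb
LOI: 118.9·0.01500 + 78.25·0.4359 + 35.06·0.001000 + 513.8·0.05080 + 65.22·0.002000 = 62.16 lb
batch − LOI leaves glass = 811.2 − 62.16 = 749.1 lb (= Σ oxide masses)
wt % = oxide mass / glass mass × 100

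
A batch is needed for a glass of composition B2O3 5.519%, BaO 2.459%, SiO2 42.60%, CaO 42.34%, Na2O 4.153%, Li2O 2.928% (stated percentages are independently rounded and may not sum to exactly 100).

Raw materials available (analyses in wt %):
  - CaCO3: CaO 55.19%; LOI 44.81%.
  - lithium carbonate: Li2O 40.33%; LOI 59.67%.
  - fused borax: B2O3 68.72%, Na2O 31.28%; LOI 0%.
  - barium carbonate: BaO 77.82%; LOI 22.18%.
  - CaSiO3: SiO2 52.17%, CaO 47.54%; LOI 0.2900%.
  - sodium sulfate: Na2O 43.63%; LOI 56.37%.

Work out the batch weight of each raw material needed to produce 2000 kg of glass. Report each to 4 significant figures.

Batch per 2000 kg glass:
  CaCO3: 127.6 kg
  lithium carbonate: 145.2 kg
  fused borax: 160.6 kg
  barium carbonate: 63.20 kg
  CaSiO3: 1633 kg
  sodium sulfate: 75.22 kg
Total batch = 2205 kg; LOI loss = 205.0 kg; yield = 90.70%

Every computation runs at exact precision at each step; the intermediate values appear (rounded to 4 significant digits) when written out; each reported result takes a single rounding. The derived quantities (LOI, totals, glass mass, yield, six oxide percentages) are recomputed at exact precision using the weight values for 2000 kg of glass, as they appear in either problem or answer.
Oxide-by-oxide targets in 2000 kg glass:
  B2O3: 5.519% × 2000 = 110.4 kg
  BaO: 2.459% × 2000 = 49.18 kg
  SiO2: 42.60% × 2000 = 852.0 kg
  CaO: 42.34% × 2000 = 846.8 kg
  Na2O: 4.153% × 2000 = 83.06 kg
  Li2O: 2.928% × 2000 = 58.56 kg
Sums-versus-targets review working from each reported weight, per the basis as stated (target by target, the sums agree inside rounding margins):
  B2O3: 160.6·0.6872 = 110.4 kg (target 110.4 kg)
  BaO: 63.20·0.7782 = 49.18 kg (target 49.18 kg)
  SiO2: 1633·0.5217 = 851.9 kg (target 852.0 kg)
  CaO: 127.6·0.5519 + 1633·0.4754 = 846.8 kg (target 846.8 kg)
  Na2O: 160.6·0.3128 + 75.22·0.4363 = 83.05 kg (target 83.06 kg)
  Li2O: 145.2·0.4033 = 58.56 kg (target 58.56 kg)
Consistency of the glass mass: total charge less LOI = 2000 kg (per-oxide target masses sum to 2000 kg; versus the stated basis of 2000 kg — differing by rounding only).
Batch grand total — Σ batch = 2205 kg; loss to ignition Σ batch·LOI = 205.0 kg; as yield: glass ÷ batch → 90.70%.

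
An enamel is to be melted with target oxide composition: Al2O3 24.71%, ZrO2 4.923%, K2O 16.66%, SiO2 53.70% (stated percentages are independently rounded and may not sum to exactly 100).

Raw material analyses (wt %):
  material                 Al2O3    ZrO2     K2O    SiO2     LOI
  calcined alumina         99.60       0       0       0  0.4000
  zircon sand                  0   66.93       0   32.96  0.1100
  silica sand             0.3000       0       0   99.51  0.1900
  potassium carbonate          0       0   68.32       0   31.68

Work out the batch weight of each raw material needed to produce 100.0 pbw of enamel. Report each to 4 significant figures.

The working math keeps full precision throughout; intermediates appear, rounded to four significant figures, across the worked steps. Every reported figure is rounded once only. The derived quantities are computed from the batch weights on 100.0 pbw of glass in exact precision (totals, glass mass, the four compositions, yield, LOI) as given in problem or answer.
Oxide mass targets, per 100.0 pbw enamel:
  Al2O3: 24.71% × 100.0 = 24.71 pbw
  ZrO2: 4.923% × 100.0 = 4.923 pbw
  K2O: 16.66% × 100.0 = 16.66 pbw
  SiO2: 53.70% × 100.0 = 53.70 pbw
A balance pass over the oxides, using the reported weights, per the basis as stated (target by target, the sums agree once rounding is allowed for):
  Al2O3: 24.65·0.9960 + 51.53·0.003000 = 24.71 pbw (target 24.71 pbw)
  ZrO2: 7.355·0.6693 = 4.923 pbw (target 4.923 pbw)
  K2O: 24.39·0.6832 = 16.66 pbw (target 16.66 pbw)
  SiO2: 7.355·0.3296 + 51.53·0.9951 = 53.70 pbw (target 53.70 pbw)
Glass mass check: total batch − LOI = 99.99 pbw (summing oxide targets gives 99.99 pbw; versus the stated basis of 100.0 pbw — gaps are rounding artifacts).
Batch grand total — Σ batch = 107.9 pbw; the LOI term Σ batch·LOI equals 7.931 pbw; yield: glass divided by total = 92.65%.

Batch per 100.0 pbw enamel:
  calcined alumina: 24.65 pbw
  zircon sand: 7.355 pbw
  silica sand: 51.53 pbw
  potassium carbonate: 24.39 pbw
Total batch = 107.9 pbw; LOI loss = 7.931 pbw; yield = 92.65%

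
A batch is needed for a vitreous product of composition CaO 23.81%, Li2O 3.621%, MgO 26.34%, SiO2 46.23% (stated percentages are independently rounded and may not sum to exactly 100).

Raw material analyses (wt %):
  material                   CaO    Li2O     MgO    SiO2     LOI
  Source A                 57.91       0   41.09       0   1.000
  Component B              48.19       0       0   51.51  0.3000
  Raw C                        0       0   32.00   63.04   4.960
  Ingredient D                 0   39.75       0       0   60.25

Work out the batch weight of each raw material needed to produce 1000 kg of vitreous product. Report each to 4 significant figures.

Batch per 1000 kg vitreous product:
  Source A: 217.8 kg
  Component B: 232.4 kg
  Raw C: 543.5 kg
  Ingredient D: 91.09 kg
Total batch = 1085 kg; LOI loss = 84.71 kg; yield = 92.19%

Mid-chain values are displayed rounded to four significant figures at each printed step; all arithmetic holds full precision at each step. Each reported value takes a single rounding; the derived quantities (ignition loss, four oxide percentages, totals, net glass mass, the yield) are computed using the weight values for 1000 kg of glass at exact precision, exactly as printed in question or answer.
Per-oxide target masses for 1000 kg vitreous product:
  CaO: 23.81% × 1000 = 238.1 kg
  Li2O: 3.621% × 1000 = 36.21 kg
  MgO: 26.34% × 1000 = 263.4 kg
  SiO2: 46.23% × 1000 = 462.3 kg
Balance tally, oxide-wise, on the weights just shown, under the basis named above (each sum matches its target mass within answer rounding):
  CaO: 217.8·0.5791 + 232.4·0.4819 = 238.1 kg (target 238.1 kg)
  Li2O: 91.09·0.3975 = 36.21 kg (target 36.21 kg)
  MgO: 217.8·0.4109 + 543.5·0.3200 = 263.4 kg (target 263.4 kg)
  SiO2: 232.4·0.5151 + 543.5·0.6304 = 462.3 kg (target 462.3 kg)
Auditing the glass mass value: net batch after ignition = 1000 kg (per-oxide target masses sum to 1000 kg; with the basis standing at 1000 kg — any gap is answer rounding).
Batch grand total — Σ batch = 1085 kg; LOI removed, Σ of batch·LOI: 84.71 kg; yield: glass divided by total = 92.19%.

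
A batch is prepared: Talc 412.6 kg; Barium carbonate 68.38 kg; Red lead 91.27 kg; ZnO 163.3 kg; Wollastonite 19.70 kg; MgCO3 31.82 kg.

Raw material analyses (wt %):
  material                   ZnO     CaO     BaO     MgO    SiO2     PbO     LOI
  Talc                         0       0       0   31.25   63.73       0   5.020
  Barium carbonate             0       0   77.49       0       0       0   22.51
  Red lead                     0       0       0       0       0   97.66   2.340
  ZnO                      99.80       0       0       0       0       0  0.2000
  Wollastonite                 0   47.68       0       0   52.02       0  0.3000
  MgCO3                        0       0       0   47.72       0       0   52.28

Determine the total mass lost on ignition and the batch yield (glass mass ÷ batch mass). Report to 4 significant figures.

LOI loss = 55.26 kg; glass = 731.8 kg; yield = 92.98%

The whole derivation holds full float precision at every stage. The intermediate values are shown (rounded to 4 significant digits) in the working — each reported result sees exactly one rounding; the derived quantities (yield, totals, glass mass, the six compositions, LOI) are re-derived in exact precision starting from the weights for 731.8 kg of glass, as written in problem or answer.
Per-material ignition loss:
  Talc: 412.6 × 0.05020 = 20.71 kg
  Barium carbonate: 68.38 × 0.2251 = 15.39 kg
  Red lead: 91.27 × 0.02340 = 2.136 kg
  ZnO: 163.3 × 0.002000 = 0.3266 kg
  Wollastonite: 19.70 × 0.003000 = 0.05910 kg
  MgCO3: 31.82 × 0.5228 = 16.64 kg
Total LOI = 55.26 kg
Glass = batch − LOI = 787.1 − 55.26 = 731.8 kg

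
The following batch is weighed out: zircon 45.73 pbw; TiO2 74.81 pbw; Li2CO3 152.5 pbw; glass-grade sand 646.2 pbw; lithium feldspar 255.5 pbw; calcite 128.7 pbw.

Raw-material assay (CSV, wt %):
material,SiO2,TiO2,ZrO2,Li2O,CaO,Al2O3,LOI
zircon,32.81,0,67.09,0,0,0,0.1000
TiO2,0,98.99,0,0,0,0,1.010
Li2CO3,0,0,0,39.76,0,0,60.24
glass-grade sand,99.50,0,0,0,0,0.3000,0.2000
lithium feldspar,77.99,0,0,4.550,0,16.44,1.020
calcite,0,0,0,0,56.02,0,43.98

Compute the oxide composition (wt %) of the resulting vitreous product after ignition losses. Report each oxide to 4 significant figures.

Values along the way appear rounded to 4 significant digits — full precision is maintained in all steps. Every reported figure is rounded only once; all derived quantities (glass mass, yield, the totals, the six compositions, LOI) are rebuilt starting from the weights on 1150 pbw of glass in full float precision, exactly as shown in the problem or answer text.
Mass of each oxide from the mix:
  SiO2: 45.73·0.3281 + 646.2·0.9950 + 255.5·0.7799 = 857.2 pbw
  TiO2: 74.81·0.9899 = 74.05 pbw
  ZrO2: 45.73·0.6709 = 30.68 pbw
  Li2O: 152.5·0.3976 + 255.5·0.04550 = 72.26 pbw
  CaO: 128.7·0.5602 = 72.10 pbw
  Al2O3: 646.2·0.003000 + 255.5·0.1644 = 43.94 pbw
LOI: 45.73·0.001000 + 74.81·0.01010 + 152.5·0.6024 + 646.2·0.002000 + 255.5·0.01020 + 128.7·0.4398 = 153.2 pbw
Net of LOI, the glass mass = 1303 − 153.2 = 1150 pbw (equal to the oxide-mass sum)
wt % = 100 × oxide mass / glass mass

Glass mass = 1150 pbw (batch 1303 − LOI 153.2).
Composition: SiO2 74.52%, TiO2 6.438%, ZrO2 2.667%, Li2O 6.282%, CaO 6.268%, Al2O3 3.820%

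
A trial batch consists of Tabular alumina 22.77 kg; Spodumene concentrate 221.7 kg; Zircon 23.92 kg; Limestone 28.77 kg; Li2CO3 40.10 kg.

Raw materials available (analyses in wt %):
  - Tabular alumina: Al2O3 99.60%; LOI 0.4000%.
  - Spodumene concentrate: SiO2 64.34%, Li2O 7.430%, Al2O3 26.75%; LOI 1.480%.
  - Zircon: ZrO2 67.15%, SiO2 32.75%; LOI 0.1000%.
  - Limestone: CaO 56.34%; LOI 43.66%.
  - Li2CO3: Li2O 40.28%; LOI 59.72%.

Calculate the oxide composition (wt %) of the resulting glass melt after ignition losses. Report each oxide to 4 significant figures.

Intermediates are displayed rounded to 4 significant figures between the steps — every computation carries full precision all the way through; every reported value takes exactly one rounding — derived quantities, including yield, net glass mass, totals, ignition loss, five oxide percentages, are re-derived starting from the weights at 297.4 kg of glass in full precision precisely as stated by either problem or answer.
Mass of each oxide from the mix:
  CaO: 28.77·0.5634 = 16.21 kg
  ZrO2: 23.92·0.6715 = 16.06 kg
  SiO2: 221.7·0.6434 + 23.92·0.3275 = 150.5 kg
  Li2O: 221.7·0.07430 + 40.10·0.4028 = 32.62 kg
  Al2O3: 22.77·0.9960 + 221.7·0.2675 = 81.98 kg
LOI: 22.77·0.004000 + 221.7·0.01480 + 23.92·0.001000 + 28.77·0.4366 + 40.10·0.5972 = 39.90 kg
Glass = total batch minus LOI = 337.3 − 39.90 = 297.4 kg (equal to the oxide-mass sum)
wt %: oxide over glass, times 100

Glass mass = 297.4 kg (batch 337.3 − LOI 39.90).
Composition: CaO 5.451%, ZrO2 5.402%, SiO2 50.60%, Li2O 10.97%, Al2O3 27.57%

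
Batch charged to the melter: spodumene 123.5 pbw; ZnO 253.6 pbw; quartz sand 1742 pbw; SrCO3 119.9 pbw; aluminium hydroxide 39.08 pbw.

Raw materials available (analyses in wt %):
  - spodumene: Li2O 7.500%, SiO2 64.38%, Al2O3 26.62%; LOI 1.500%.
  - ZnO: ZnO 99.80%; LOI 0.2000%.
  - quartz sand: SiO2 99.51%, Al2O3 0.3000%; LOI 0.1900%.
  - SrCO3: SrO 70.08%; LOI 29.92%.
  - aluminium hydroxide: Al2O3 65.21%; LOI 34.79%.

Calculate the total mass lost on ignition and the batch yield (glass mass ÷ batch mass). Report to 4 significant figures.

LOI loss = 55.14 pbw; glass = 2223 pbw; yield = 97.58%

The whole derivation runs at full float precision through the solve — the intermediate values are rounded to four significant figures wherever printed — a single rounding yields every reported number. The derived quantities are rebuilt starting from the weights for 2223 pbw of glass at full float precision (yield, the totals, ignition loss, five oxide percentages, net glass mass), as written in the question or the answer.
LOI of each material in turn:
  spodumene: 123.5 × 0.01500 = 1.853 pbw
  ZnO: 253.6 × 0.002000 = 0.5072 pbw
  quartz sand: 1742 × 0.001900 = 3.310 pbw
  SrCO3: 119.9 × 0.2992 = 35.87 pbw
  aluminium hydroxide: 39.08 × 0.3479 = 13.60 pbw
Total LOI = 55.14 pbw
Glass = batch − LOI = 2278 − 55.14 = 2223 pbw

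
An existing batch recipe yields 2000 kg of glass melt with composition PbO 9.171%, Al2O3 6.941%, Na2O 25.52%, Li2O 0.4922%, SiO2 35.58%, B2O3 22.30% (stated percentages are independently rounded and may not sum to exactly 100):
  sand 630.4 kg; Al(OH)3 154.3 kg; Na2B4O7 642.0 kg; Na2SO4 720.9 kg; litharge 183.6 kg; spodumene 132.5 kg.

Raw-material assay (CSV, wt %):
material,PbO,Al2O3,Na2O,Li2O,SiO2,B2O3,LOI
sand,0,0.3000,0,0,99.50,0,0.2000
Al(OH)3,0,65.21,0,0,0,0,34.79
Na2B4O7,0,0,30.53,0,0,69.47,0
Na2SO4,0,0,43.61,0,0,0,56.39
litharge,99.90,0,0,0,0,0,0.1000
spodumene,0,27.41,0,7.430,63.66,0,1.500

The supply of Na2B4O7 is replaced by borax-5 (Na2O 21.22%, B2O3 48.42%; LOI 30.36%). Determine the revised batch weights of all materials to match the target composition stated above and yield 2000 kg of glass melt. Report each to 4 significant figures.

Revised batch per 2000 kg glass melt:
  sand: 630.4 kg
  Al(OH)3: 154.3 kg
  borax-5: 921.1 kg
  Na2SO4: 722.2 kg
  litharge: 183.6 kg
  spodumene: 132.5 kg
Total batch = 2744 kg; LOI loss = 744.0 kg

Mid-chain values appear with 4-significant-digit rounding in the printout — the whole derivation carries exact precision through the solve. Each reported number is rounded only once — the derived quantities are re-derived at full precision (LOI, totals, yield, net glass mass, the six compositions) using the weight values per 2000 kg of glass, as they appear in the question or the answer.
Target oxide masses per 2000 kg glass melt:
  PbO: 9.171% × 2000 = 183.4 kg
  Al2O3: 6.941% × 2000 = 138.8 kg
  Na2O: 25.52% × 2000 = 510.4 kg
  Li2O: 0.4922% × 2000 = 9.844 kg
  SiO2: 35.58% × 2000 = 711.6 kg
  B2O3: 22.30% × 2000 = 446.0 kg
Per-oxide balance check on the weights just shown, per the basis as stated (sum by sum, the targets are met modulo rounding of the values):
  PbO: 183.6·0.9990 = 183.4 kg (target 183.4 kg)
  Al2O3: 630.4·0.003000 + 154.3·0.6521 + 132.5·0.2741 = 138.8 kg (target 138.8 kg)
  Na2O: 921.1·0.2122 + 722.2·0.4361 = 510.4 kg (target 510.4 kg)
  Li2O: 132.5·0.07430 = 9.845 kg (target 9.844 kg)
  SiO2: 630.4·0.9950 + 132.5·0.6366 = 711.6 kg (target 711.6 kg)
  B2O3: 921.1·0.4842 = 446.0 kg (target 446.0 kg)
Auditing the glass mass value: batch total minus LOI = 2000 kg (the targets, summed, come to 2000 kg; versus the stated basis of 2000 kg — rounding explains the deltas).
Whole-batch sum: Σ batch = 2744 kg; the LOI term Σ batch·LOI equals 744.0 kg; glass ÷ batch gives a yield of 72.89%.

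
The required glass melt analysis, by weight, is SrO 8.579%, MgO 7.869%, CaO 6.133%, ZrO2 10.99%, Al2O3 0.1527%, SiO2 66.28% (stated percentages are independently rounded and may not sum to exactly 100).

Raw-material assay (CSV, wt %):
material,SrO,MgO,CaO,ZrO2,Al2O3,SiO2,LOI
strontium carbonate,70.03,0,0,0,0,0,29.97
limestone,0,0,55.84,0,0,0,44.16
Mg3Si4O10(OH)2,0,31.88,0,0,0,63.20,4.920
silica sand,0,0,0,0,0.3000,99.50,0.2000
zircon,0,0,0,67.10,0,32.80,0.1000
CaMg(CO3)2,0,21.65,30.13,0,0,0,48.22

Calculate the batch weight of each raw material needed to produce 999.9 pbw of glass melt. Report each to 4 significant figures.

Batch per 999.9 pbw glass melt:
  strontium carbonate: 122.5 pbw
  limestone: 42.73 pbw
  Mg3Si4O10(OH)2: 162.4 pbw
  silica sand: 508.9 pbw
  zircon: 163.8 pbw
  CaMg(CO3)2: 124.3 pbw
Total batch = 1125 pbw; LOI loss = 124.7 pbw; yield = 88.91%

The whole derivation holds exact precision all the way through. Intermediates are displayed with 4-significant-figure rounding when written out; every reported value undergoes a single rounding; all derived quantities are rebuilt in exact precision (totals, glass mass, the yield, ignition loss, the six compositions) from the weighed amounts per 999.9 pbw of glass precisely as stated by question or answer.
Target masses of each oxide per 999.9 pbw glass melt:
  SrO: 8.579% × 999.9 = 85.78 pbw
  MgO: 7.869% × 999.9 = 78.68 pbw
  CaO: 6.133% × 999.9 = 61.32 pbw
  ZrO2: 10.99% × 999.9 = 109.9 pbw
  Al2O3: 0.1527% × 999.9 = 1.527 pbw
  SiO2: 66.28% × 999.9 = 662.7 pbw
Mass-balance tally per oxide given the weights on record, under the basis named above (summed amounts equal target values within answer rounding):
  SrO: 122.5·0.7003 = 85.79 pbw (target 85.78 pbw)
  MgO: 162.4·0.3188 + 124.3·0.2165 = 78.68 pbw (target 78.68 pbw)
  CaO: 42.73·0.5584 + 124.3·0.3013 = 61.31 pbw (target 61.32 pbw)
  ZrO2: 163.8·0.6710 = 109.9 pbw (target 109.9 pbw)
  Al2O3: 508.9·0.003000 = 1.527 pbw (target 1.527 pbw)
  SiO2: 162.4·0.6320 + 508.9·0.9950 + 163.8·0.3280 = 662.7 pbw (target 662.7 pbw)
Glass-mass closure: batch Σ − ignition loss = 999.9 pbw (summing oxide targets gives 999.9 pbw; with the basis standing at 999.9 pbw — differing by rounding only).
Summing the batch: Σ batch = 1125 pbw; loss to ignition Σ batch·LOI = 124.7 pbw; glass ÷ batch gives a yield of 88.91%.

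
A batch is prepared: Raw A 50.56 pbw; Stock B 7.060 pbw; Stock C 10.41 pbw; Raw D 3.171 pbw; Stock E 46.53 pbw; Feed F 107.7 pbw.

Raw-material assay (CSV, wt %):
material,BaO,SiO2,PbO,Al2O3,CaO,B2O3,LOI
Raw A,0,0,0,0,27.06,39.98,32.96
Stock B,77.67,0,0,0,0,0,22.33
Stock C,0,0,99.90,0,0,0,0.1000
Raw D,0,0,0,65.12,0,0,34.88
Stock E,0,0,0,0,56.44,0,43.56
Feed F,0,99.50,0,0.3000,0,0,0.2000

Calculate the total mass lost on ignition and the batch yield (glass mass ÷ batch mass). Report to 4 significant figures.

The intermediate values are shown rounded off to 4 significant figures at each printed step. Full precision is kept all the way through — exactly one rounding lands on every reported figure. All derived quantities (LOI, net glass mass, the totals, the six compositions, yield) are re-derived at exact precision starting from the weights per 185.6 pbw of glass exactly as shown in the problem or answer text.
LOI of each material in turn:
  Raw A: 50.56 × 0.3296 = 16.66 pbw
  Stock B: 7.060 × 0.2233 = 1.576 pbw
  Stock C: 10.41 × 0.001000 = 0.01041 pbw
  Raw D: 3.171 × 0.3488 = 1.106 pbw
  Stock E: 46.53 × 0.4356 = 20.27 pbw
  Feed F: 107.7 × 0.002000 = 0.2154 pbw
Total LOI = 39.84 pbw
Glass = batch − LOI = 225.4 − 39.84 = 185.6 pbw

LOI loss = 39.84 pbw; glass = 185.6 pbw; yield = 82.33%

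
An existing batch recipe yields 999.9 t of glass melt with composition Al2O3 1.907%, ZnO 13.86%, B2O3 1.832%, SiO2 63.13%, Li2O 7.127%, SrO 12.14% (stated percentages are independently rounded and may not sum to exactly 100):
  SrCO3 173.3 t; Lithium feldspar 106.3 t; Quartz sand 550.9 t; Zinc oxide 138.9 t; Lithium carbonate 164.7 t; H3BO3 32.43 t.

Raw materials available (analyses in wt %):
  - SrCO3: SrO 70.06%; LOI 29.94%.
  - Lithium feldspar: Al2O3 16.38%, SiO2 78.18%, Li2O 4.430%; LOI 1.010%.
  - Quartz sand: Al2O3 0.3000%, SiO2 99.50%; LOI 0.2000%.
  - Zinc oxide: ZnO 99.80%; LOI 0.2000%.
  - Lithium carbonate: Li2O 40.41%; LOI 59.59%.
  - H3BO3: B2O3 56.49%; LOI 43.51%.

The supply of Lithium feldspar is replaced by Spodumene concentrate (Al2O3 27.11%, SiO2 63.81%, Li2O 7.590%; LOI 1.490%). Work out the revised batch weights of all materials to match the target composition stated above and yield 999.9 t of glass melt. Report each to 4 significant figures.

The working math maintains full precision at all times; mid-chain values are shown (rounded to 4 significant figures) alongside each step — every reported figure undergoes a single rounding. The derived quantities (ignition loss, glass mass, six oxide percentages, the totals, yield) are recomputed using the weight values on 999.9 t of glass at exact precision, exactly as printed in problem or answer.
Target oxide masses per 999.9 t glass melt:
  Al2O3: 1.907% × 999.9 = 19.07 t
  ZnO: 13.86% × 999.9 = 138.6 t
  B2O3: 1.832% × 999.9 = 18.32 t
  SiO2: 63.13% × 999.9 = 631.2 t
  Li2O: 7.127% × 999.9 = 71.26 t
  SrO: 12.14% × 999.9 = 121.4 t
Per-oxide balance check given the weights on record, relative to the basis at hand (each sum matches its target mass inside rounding margins):
  Al2O3: 63.77·0.2711 + 593.5·0.003000 = 19.07 t (target 19.07 t)
  ZnO: 138.9·0.9980 = 138.6 t (target 138.6 t)
  B2O3: 32.43·0.5649 = 18.32 t (target 18.32 t)
  SiO2: 63.77·0.6381 + 593.5·0.9950 = 631.2 t (target 631.2 t)
  Li2O: 63.77·0.07590 + 164.4·0.4041 = 71.27 t (target 71.26 t)
  SrO: 173.3·0.7006 = 121.4 t (target 121.4 t)
The glass-mass cross-check: Σ batch − LOI loss = 999.9 t (targets for the oxides total 999.9 t; stated basis 999.9 t — any gap is answer rounding).
Batch grand total — Σ batch = 1166 t; LOI removed, Σ of batch·LOI: 166.4 t; the yield ratio, glass ÷ batch: 85.73%.

Revised batch per 999.9 t glass melt:
  SrCO3: 173.3 t
  Spodumene concentrate: 63.77 t
  Quartz sand: 593.5 t
  Zinc oxide: 138.9 t
  Lithium carbonate: 164.4 t
  H3BO3: 32.43 t
Total batch = 1166 t; LOI loss = 166.4 t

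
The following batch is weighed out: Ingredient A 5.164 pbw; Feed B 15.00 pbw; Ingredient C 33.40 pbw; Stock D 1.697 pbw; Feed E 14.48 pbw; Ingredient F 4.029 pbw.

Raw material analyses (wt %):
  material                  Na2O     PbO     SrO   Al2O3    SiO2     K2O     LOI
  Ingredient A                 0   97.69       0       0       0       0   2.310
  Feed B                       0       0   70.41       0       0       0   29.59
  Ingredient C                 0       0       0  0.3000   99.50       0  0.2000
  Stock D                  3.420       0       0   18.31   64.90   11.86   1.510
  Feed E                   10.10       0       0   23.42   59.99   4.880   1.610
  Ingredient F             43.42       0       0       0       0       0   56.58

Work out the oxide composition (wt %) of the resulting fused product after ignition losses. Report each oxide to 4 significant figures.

The whole derivation carries full precision at every stage. In-progress results are printed rounded off to 4 significant digits alongside each step; a single rounding yields every reported value — all derived quantities (LOI, yield, six oxide percentages, the totals, glass mass) are re-derived in exact precision from the weighed amounts per 66.61 pbw of glass exactly as shown in the problem or the answer.
What the batch supplies per oxide:
  Na2O: 1.697·0.03420 + 14.48·0.1010 + 4.029·0.4342 = 3.270 pbw
  PbO: 5.164·0.9769 = 5.045 pbw
  SrO: 15.00·0.7041 = 10.56 pbw
  Al2O3: 33.40·0.003000 + 1.697·0.1831 + 14.48·0.2342 = 3.802 pbw
  SiO2: 33.40·0.9950 + 1.697·0.6490 + 14.48·0.5999 = 43.02 pbw
  K2O: 1.697·0.1186 + 14.48·0.04880 = 0.9079 pbw
LOI: 5.164·0.02310 + 15.00·0.2959 + 33.40·0.002000 + 1.697·0.01510 + 14.48·0.01610 + 4.029·0.5658 = 7.163 pbw
The glass mass, total less LOI, = 73.77 − 7.163 = 66.61 pbw (= the summed oxide contributions)
wt % = 100 × oxide mass / glass mass

Glass mass = 66.61 pbw (batch 73.77 − LOI 7.163).
Composition: Na2O 4.909%, PbO 7.574%, SrO 15.86%, Al2O3 5.708%, SiO2 64.59%, K2O 1.363%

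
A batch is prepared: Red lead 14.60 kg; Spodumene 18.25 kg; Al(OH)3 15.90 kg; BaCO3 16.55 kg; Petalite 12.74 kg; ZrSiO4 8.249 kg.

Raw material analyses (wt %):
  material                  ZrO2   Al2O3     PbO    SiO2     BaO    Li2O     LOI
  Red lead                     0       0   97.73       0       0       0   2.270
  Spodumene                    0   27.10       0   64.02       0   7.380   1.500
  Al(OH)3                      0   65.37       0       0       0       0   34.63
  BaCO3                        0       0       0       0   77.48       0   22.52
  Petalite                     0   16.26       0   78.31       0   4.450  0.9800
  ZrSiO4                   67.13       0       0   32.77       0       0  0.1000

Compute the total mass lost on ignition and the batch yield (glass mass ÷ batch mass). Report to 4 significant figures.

Values along the way appear rounded to 4 significant digits at each printed step; all arithmetic runs at full precision at every stage; exactly one rounding lands on each reported figure. The derived quantities, including LOI, the yield, net glass mass, the six compositions, totals, are rebuilt starting from the weights for 76.32 kg of glass at full precision as set out in question or answer.
Loss on ignition, line by line:
  Red lead: 14.60 × 0.02270 = 0.3314 kg
  Spodumene: 18.25 × 0.01500 = 0.2737 kg
  Al(OH)3: 15.90 × 0.3463 = 5.506 kg
  BaCO3: 16.55 × 0.2252 = 3.727 kg
  Petalite: 12.74 × 0.009800 = 0.1249 kg
  ZrSiO4: 8.249 × 0.001000 = 0.008249 kg
Total LOI = 9.972 kg
Glass = batch − LOI = 86.29 − 9.972 = 76.32 kg

LOI loss = 9.972 kg; glass = 76.32 kg; yield = 88.44%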